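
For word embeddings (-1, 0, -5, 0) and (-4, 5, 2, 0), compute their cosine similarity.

With u = (-1, 0, -5, 0), v = (-4, 5, 2, 0):
u·v = (-1)·(-4) + 0·5 + (-5)·2 + 0·0 = 4 + 0 + (-10) + 0 = -6.
|u| = √((-1)² + 0² + (-5)² + 0²) = √26, |v| = √((-4)² + 5² + 2² + 0²) = √45, so |u||v| = √(26·45) = √1170.
cos θ = (u·v)/(|u||v|) = -6/√1170 ≈ -0.1754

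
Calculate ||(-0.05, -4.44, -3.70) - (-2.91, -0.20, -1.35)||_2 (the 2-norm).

(Σ|x_i - y_i|^2)^(1/2) = (|-0.05 - (-2.91)|^2 + |-4.44 - (-0.2)|^2 + |-3.7 - (-1.35)|^2)^(1/2)
= (2.86^2 + 4.24^2 + 2.35^2)^(1/2) = (8.1796 + 17.9776 + 5.5225)^(1/2) = (31.6797)^(1/2) ≈ 5.6285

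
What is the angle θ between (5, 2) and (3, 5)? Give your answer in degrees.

With u = (5, 2), v = (3, 5):
u·v = 5·3 + 2·5 = 15 + 10 = 25.
|u| = √(5² + 2²) = √29, |v| = √(3² + 5²) = √34, so |u||v| = √(29·34) = √986.
cos θ = (u·v)/(|u||v|) = 25/√986 ≈ 0.796162
θ = arccos(0.796162) ≈ 37.23°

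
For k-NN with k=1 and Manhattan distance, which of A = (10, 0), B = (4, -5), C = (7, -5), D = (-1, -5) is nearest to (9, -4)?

Distances: d(A) = 5, d(B) = 6, d(C) = 3, d(D) = 11. Nearest: C = (7, -5) with distance 3.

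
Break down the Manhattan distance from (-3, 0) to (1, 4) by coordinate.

Σ|x_i - y_i| = |-3 - 1| + |0 - 4| = 4 + 4 = 8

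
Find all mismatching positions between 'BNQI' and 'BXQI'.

Differing positions: 2. Hamming distance = 1.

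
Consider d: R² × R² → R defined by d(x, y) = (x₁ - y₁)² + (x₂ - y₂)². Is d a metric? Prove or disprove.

No. The squared Euclidean distance fails the triangle inequality. Counterexample: x = (0, 0), y = (1, 1), z = (2, 2). d(x,z) = 2² + 2² = 8, but d(x,y) + d(y,z) = (1² + 1²) + (1² + 1²) = 2 + 2 = 4. Since 8 > 4, the triangle inequality is violated. (Note: √d, the ordinary Euclidean distance, IS a metric.)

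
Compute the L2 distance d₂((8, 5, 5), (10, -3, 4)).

√(Σ(x_i - y_i)²) = √((8 - 10)² + (5 - (-3))² + (5 - 4)²)
= √((-2)² + 8² + 1²) = √(4 + 64 + 1) = √69 ≈ 8.3066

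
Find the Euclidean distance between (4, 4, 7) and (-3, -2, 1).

√(Σ(x_i - y_i)²) = √((4 - (-3))² + (4 - (-2))² + (7 - 1)²)
= √(7² + 6² + 6²) = √(49 + 36 + 36) = √121 = 11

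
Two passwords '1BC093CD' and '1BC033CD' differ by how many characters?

Differing positions: 5. Hamming distance = 1.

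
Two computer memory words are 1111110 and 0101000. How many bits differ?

Differing positions: 1, 3, 5, 6. Hamming distance = 4.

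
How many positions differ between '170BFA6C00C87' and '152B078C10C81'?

Differing positions: 2, 3, 5, 6, 7, 9, 13. Hamming distance = 7.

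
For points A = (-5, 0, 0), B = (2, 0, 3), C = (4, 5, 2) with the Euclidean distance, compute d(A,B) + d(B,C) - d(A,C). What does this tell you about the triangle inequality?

d(A,B) = √(7² + 0² + 3²) = √58 ≈ 7.6158, d(B,C) = √(2² + 5² + 1²) = √30 ≈ 5.4772, d(A,C) = √(9² + 5² + 2²) = √110 ≈ 10.4881.
d(A,B) + d(B,C) - d(A,C) = 7.6158 + 5.4772 - 10.4881 = 13.093 - 10.4881 = 2.6049 (to 4 decimal places). This is ≥ 0, so the triangle inequality holds for these points.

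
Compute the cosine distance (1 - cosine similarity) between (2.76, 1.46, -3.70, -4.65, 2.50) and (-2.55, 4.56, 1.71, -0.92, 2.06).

With u = (2.76, 1.46, -3.70, -4.65, 2.50), v = (-2.55, 4.56, 1.71, -0.92, 2.06):
u·v = 2.76·(-2.55) + 1.46·4.56 + (-3.7)·1.71 + (-4.65)·(-0.92) + 2.5·2.06 = (-7.038) + 6.6576 + (-6.327) + 4.278 + 5.15 = 2.7206.
|u| = √(2.76² + 1.46² + (-3.7)² + (-4.65)² + 2.5²) = √(7.6176 + 2.1316 + 13.69 + 21.6225 + 6.25) = √51.3117, |v| = √((-2.55)² + 4.56² + 1.71² + (-0.92)² + 2.06²) = √(6.5025 + 20.7936 + 2.9241 + 0.8464 + 4.2436) = √35.3102.
cos θ = (u·v)/(|u||v|) = 2.7206/(√51.3117·√35.3102) ≈ 0.0639
Cosine distance = 1 - cos θ ≈ 1 - 0.0639 = 0.9361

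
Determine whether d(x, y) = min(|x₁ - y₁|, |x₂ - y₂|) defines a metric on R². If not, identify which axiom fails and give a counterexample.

No. d fails identity of indiscernibles: take x = (0, 0) and y = (0, 2). Then d(x,y) = min(|0 - 0|, |0 - 2|) = min(0, 2) = 0, yet x ≠ y.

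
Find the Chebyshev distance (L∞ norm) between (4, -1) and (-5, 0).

max(|x_i - y_i|) = max(|4 - (-5)|, |-1 - 0|) = max(9, 1) = 9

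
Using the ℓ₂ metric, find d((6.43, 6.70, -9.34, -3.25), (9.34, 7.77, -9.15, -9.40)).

√(Σ(x_i - y_i)²) = √((6.43 - 9.34)² + (6.7 - 7.77)² + (-9.34 - (-9.15))² + (-3.25 - (-9.4))²)
= √((-2.91)² + (-1.07)² + (-0.19)² + 6.15²) = √(8.4681 + 1.1449 + 0.0361 + 37.8225) = √47.4716 ≈ 6.89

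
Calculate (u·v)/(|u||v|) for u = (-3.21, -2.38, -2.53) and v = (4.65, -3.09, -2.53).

With u = (-3.21, -2.38, -2.53), v = (4.65, -3.09, -2.53):
u·v = (-3.21)·4.65 + (-2.38)·(-3.09) + (-2.53)·(-2.53) = (-14.9265) + 7.3542 + 6.4009 = -1.1714.
|u| = √((-3.21)² + (-2.38)² + (-2.53)²) = √(10.3041 + 5.6644 + 6.4009) = √22.3694, |v| = √(4.65² + (-3.09)² + (-2.53)²) = √(21.6225 + 9.5481 + 6.4009) = √37.5715.
cos θ = (u·v)/(|u||v|) = -1.1714/(√22.3694·√37.5715) ≈ -0.0404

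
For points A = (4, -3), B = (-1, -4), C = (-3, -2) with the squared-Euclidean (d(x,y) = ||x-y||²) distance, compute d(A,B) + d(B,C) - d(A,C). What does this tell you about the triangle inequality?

d(A,B) = 5² + 1² = 26, d(B,C) = 2² + 2² = 8, d(A,C) = 7² + 1² = 50.
d(A,B) + d(B,C) - d(A,C) = 26 + 8 - 50 = 34 - 50 = -16. This is < 0, so the triangle inequality FAILS for these points (squared-Euclidean is not a metric).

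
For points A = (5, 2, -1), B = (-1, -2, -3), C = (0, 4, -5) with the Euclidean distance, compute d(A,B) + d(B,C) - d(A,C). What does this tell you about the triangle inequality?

d(A,B) = √(6² + 4² + 2²) = √56 ≈ 7.4833, d(B,C) = √(1² + 6² + 2²) = √41 ≈ 6.4031, d(A,C) = √(5² + 2² + 4²) = √45 ≈ 6.7082.
d(A,B) + d(B,C) - d(A,C) = 7.4833 + 6.4031 - 6.7082 = 13.8864 - 6.7082 = 7.1782 (to 4 decimal places). This is ≥ 0, so the triangle inequality holds for these points.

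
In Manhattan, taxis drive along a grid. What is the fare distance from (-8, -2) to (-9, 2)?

Σ|x_i - y_i| = |-8 - (-9)| + |-2 - 2| = 1 + 4 = 5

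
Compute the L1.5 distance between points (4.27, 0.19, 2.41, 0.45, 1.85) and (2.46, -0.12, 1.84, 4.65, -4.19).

(Σ|x_i - y_i|^1.5)^(1/1.5) = (|4.27 - 2.46|^1.5 + |0.19 - (-0.12)|^1.5 + |2.41 - 1.84|^1.5 + |0.45 - 4.65|^1.5 + |1.85 - (-4.19)|^1.5)^(1/1.5)
= (1.81^1.5 + 0.31^1.5 + 0.57^1.5 + 4.2^1.5 + 6.04^1.5)^(1/1.5) ≈ (2.4351 + 0.1726 + 0.4303 + 8.6074 + 14.8442)^(1/1.5) = (26.4896)^(1/1.5) ≈ 8.8862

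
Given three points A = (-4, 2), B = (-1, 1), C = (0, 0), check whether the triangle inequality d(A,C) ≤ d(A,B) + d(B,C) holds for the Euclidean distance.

d(A,B) = √(3² + 1²) = √10 ≈ 3.1623, d(B,C) = √(1² + 1²) = √2 ≈ 1.4142, d(A,C) = √(4² + 2²) = √20 ≈ 4.4721.
d(A,C) ≈ 4.4721 ≤ 3.1623 + 1.4142 = 4.5765. Triangle inequality is satisfied.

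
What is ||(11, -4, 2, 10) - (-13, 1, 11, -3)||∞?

max(|x_i - y_i|) = max(|11 - (-13)|, |-4 - 1|, |2 - 11|, |10 - (-3)|) = max(24, 5, 9, 13) = 24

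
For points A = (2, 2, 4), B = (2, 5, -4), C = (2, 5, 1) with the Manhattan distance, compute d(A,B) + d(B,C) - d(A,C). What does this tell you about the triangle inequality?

d(A,B) = 0 + 3 + 8 = 11, d(B,C) = 0 + 0 + 5 = 5, d(A,C) = 0 + 3 + 3 = 6.
d(A,B) + d(B,C) - d(A,C) = 11 + 5 - 6 = 16 - 6 = 10. This is ≥ 0, so the triangle inequality holds for these points.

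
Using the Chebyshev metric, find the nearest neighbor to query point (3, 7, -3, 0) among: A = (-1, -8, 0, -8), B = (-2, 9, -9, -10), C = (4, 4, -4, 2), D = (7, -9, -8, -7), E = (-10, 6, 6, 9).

Distances: d(A) = 15, d(B) = 10, d(C) = 3, d(D) = 16, d(E) = 13. Nearest: C = (4, 4, -4, 2) with distance 3.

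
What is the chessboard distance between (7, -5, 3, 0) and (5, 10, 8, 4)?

max(|x_i - y_i|) = max(|7 - 5|, |-5 - 10|, |3 - 8|, |0 - 4|) = max(2, 15, 5, 4) = 15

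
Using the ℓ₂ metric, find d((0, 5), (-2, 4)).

√(Σ(x_i - y_i)²) = √((0 - (-2))² + (5 - 4)²)
= √(2² + 1²) = √(4 + 1) = √5 ≈ 2.2361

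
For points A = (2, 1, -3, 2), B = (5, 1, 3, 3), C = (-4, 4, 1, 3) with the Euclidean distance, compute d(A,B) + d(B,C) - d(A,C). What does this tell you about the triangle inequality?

d(A,B) = √(3² + 0² + 6² + 1²) = √46 ≈ 6.7823, d(B,C) = √(9² + 3² + 2² + 0²) = √94 ≈ 9.6954, d(A,C) = √(6² + 3² + 4² + 1²) = √62 ≈ 7.874.
d(A,B) + d(B,C) - d(A,C) = 6.7823 + 9.6954 - 7.874 = 16.4777 - 7.874 = 8.6037 (to 4 decimal places). This is ≥ 0, so the triangle inequality holds for these points.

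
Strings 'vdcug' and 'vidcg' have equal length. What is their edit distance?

Let D[i][j] be the edit distance between the first i characters of 'vdcug' and the first j characters of 'vidcg', with D[i][0] = i, D[0][j] = j, and D[i][j] = D[i-1][j-1] if the characters match, else 1 + min(D[i-1][j], D[i][j-1], D[i-1][j-1]). Filling the table (rows: prefixes of 'vdcug', columns: prefixes of 'vidcg'):
     ε  v  i  d  c  g
  ε  0  1  2  3  4  5
  v  1  0  1  2  3  4
  d  2  1  1  1  2  3
  c  3  2  2  2  1  2
  u  4  3  3  3  2  2
  g  5  4  4  4  3  2
The bottom-right entry gives D[5][5] = 2, so no sequence of fewer than 2 edits works. Backtracking through the table gives one optimal edit sequence (2 edits):
  vdcug → vidcug (ins i @2)
  vidcug → vidcg (del u @5)
Edit distance = 2.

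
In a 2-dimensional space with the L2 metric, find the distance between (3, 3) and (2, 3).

(Σ|x_i - y_i|^2)^(1/2) = (|3 - 2|^2 + |3 - 3|^2)^(1/2)
= (1^2 + 0^2)^(1/2) = (1 + 0)^(1/2) = (1)^(1/2) = 1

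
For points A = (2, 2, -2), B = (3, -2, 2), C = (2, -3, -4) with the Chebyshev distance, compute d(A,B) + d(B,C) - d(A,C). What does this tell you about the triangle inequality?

d(A,B) = max(1, 4, 4) = 4, d(B,C) = max(1, 1, 6) = 6, d(A,C) = max(0, 5, 2) = 5.
d(A,B) + d(B,C) - d(A,C) = 4 + 6 - 5 = 10 - 5 = 5. This is ≥ 0, so the triangle inequality holds for these points.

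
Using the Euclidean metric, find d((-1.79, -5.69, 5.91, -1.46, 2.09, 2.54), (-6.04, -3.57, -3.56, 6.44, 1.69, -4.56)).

√(Σ(x_i - y_i)²) = √((-1.79 - (-6.04))² + (-5.69 - (-3.57))² + (5.91 - (-3.56))² + (-1.46 - 6.44)² + (2.09 - 1.69)² + (2.54 - (-4.56))²)
= √(4.25² + (-2.12)² + 9.47² + (-7.9)² + 0.4² + 7.1²) = √(18.0625 + 4.4944 + 89.6809 + 62.41 + 0.16 + 50.41) = √225.2178 ≈ 15.0073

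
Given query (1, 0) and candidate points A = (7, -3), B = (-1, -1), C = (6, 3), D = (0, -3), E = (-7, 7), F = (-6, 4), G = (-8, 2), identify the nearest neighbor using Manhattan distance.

Distances: d(A) = 9, d(B) = 3, d(C) = 8, d(D) = 4, d(E) = 15, d(F) = 11, d(G) = 11. Nearest: B = (-1, -1) with distance 3.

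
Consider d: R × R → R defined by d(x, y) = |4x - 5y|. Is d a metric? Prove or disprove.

No. d fails symmetry: d(7, 2) = |4·7 - 5·2| = |18| = 18, but d(2, 7) = |4·2 - 5·7| = |-27| = 27. Since 18 ≠ 27, d(x,y) ≠ d(y,x) in general.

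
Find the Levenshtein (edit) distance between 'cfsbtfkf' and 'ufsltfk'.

Let D[i][j] be the edit distance between the first i characters of 'cfsbtfkf' and the first j characters of 'ufsltfk', with D[i][0] = i, D[0][j] = j, and D[i][j] = D[i-1][j-1] if the characters match, else 1 + min(D[i-1][j], D[i][j-1], D[i-1][j-1]). Filling the table (rows: prefixes of 'cfsbtfkf', columns: prefixes of 'ufsltfk'):
     ε  u  f  s  l  t  f  k
  ε  0  1  2  3  4  5  6  7
  c  1  1  2  3  4  5  6  7
  f  2  2  1  2  3  4  5  6
  s  3  3  2  1  2  3  4  5
  b  4  4  3  2  2  3  4  5
  t  5  5  4  3  3  2  3  4
  f  6  6  5  4  4  3  2  3
  k  7  7  6  5  5  4  3  2
  f  8  8  7  6  6  5  4  3
The bottom-right entry gives D[8][7] = 3, so no sequence of fewer than 3 edits works. Backtracking through the table gives one optimal edit sequence (3 edits):
  cfsbtfkf → ufsbtfkf (sub c→u @1)
  ufsbtfkf → ufsltfkf (sub b→l @4)
  ufsltfkf → ufsltfk (del f @8)
Edit distance = 3.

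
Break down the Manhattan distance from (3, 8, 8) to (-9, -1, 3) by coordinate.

Σ|x_i - y_i| = |3 - (-9)| + |8 - (-1)| + |8 - 3| = 12 + 9 + 5 = 26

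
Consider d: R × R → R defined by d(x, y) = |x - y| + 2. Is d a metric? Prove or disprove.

No. d fails identity of indiscernibles (specifically d(x,x) = 0): d(1, 1) = |1 - 1| + 2 = 0 + 2 = 2 ≠ 0.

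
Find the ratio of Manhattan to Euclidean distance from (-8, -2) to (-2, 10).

L1 = |-8 - (-2)| + |-2 - 10| = 6 + 12 = 18
L2 = √(6² + 12²) = √180 ≈ 13.4164
L1 ≥ L2 always (equality iff movement is along one axis); L1 > L2 here.
Ratio L1/L2 = 18/√180 ≈ 1.3416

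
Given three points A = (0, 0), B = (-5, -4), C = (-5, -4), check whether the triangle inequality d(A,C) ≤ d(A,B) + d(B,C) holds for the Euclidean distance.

d(A,B) = √(5² + 4²) = √41 ≈ 6.4031, d(B,C) = √(0² + 0²) = √0 = 0, d(A,C) = √(5² + 4²) = √41 ≈ 6.4031.
d(A,C) ≈ 6.4031 ≤ 6.4031 + 0 = 6.4031. Triangle inequality is satisfied.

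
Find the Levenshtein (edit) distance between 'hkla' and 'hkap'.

Let D[i][j] be the edit distance between the first i characters of 'hkla' and the first j characters of 'hkap', with D[i][0] = i, D[0][j] = j, and D[i][j] = D[i-1][j-1] if the characters match, else 1 + min(D[i-1][j], D[i][j-1], D[i-1][j-1]). Filling the table (rows: prefixes of 'hkla', columns: prefixes of 'hkap'):
     ε  h  k  a  p
  ε  0  1  2  3  4
  h  1  0  1  2  3
  k  2  1  0  1  2
  l  3  2  1  1  2
  a  4  3  2  1  2
The bottom-right entry gives D[4][4] = 2, so no sequence of fewer than 2 edits works. Backtracking through the table gives one optimal edit sequence (2 edits):
  hkla → hkaa (sub l→a @3)
  hkaa → hkap (sub a→p @4)
Edit distance = 2.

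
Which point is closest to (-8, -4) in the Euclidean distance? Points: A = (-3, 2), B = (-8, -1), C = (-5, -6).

Distances: d(A) ≈ 7.8102, d(B) = 3, d(C) ≈ 3.6056. Nearest: B = (-8, -1) with distance 3.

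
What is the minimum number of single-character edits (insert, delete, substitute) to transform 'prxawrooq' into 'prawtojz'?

Let D[i][j] be the edit distance between the first i characters of 'prxawrooq' and the first j characters of 'prawtojz', with D[i][0] = i, D[0][j] = j, and D[i][j] = D[i-1][j-1] if the characters match, else 1 + min(D[i-1][j], D[i][j-1], D[i-1][j-1]). Filling the table (rows: prefixes of 'prxawrooq', columns: prefixes of 'prawtojz'):
     ε  p  r  a  w  t  o  j  z
  ε  0  1  2  3  4  5  6  7  8
  p  1  0  1  2  3  4  5  6  7
  r  2  1  0  1  2  3  4  5  6
  x  3  2  1  1  2  3  4  5  6
  a  4  3  2  1  2  3  4  5  6
  w  5  4  3  2  1  2  3  4  5
  r  6  5  4  3  2  2  3  4  5
  o  7  6  5  4  3  3  2  3  4
  o  8  7  6  5  4  4  3  3  4
  q  9  8  7  6  5  5  4  4  4
The bottom-right entry gives D[9][8] = 4, so no sequence of fewer than 4 edits works. Backtracking through the table gives one optimal edit sequence (4 edits):
  prxawrooq → prawrooq (del x @3)
  prawrooq → prawtooq (sub r→t @5)
  prawtooq → prawtojq (sub o→j @7)
  prawtojq → prawtojz (sub q→z @8)
Edit distance = 4.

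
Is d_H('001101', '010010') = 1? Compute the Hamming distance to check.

Differing positions: 2, 3, 4, 5, 6. Hamming distance = 5, so the claim that d_H = 1 is false.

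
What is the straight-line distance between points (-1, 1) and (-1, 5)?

√(Σ(x_i - y_i)²) = √((-1 - (-1))² + (1 - 5)²)
= √(0² + (-4)²) = √(0 + 16) = √16 = 4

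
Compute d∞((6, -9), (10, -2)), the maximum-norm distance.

max(|x_i - y_i|) = max(|6 - 10|, |-9 - (-2)|) = max(4, 7) = 7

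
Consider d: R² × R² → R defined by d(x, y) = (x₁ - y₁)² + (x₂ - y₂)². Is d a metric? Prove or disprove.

No. The squared Euclidean distance fails the triangle inequality. Counterexample: x = (0, 0), y = (2, 2), z = (4, 4). d(x,z) = 4² + 4² = 32, but d(x,y) + d(y,z) = (2² + 2²) + (2² + 2²) = 8 + 8 = 16. Since 32 > 16, the triangle inequality is violated. (Note: √d, the ordinary Euclidean distance, IS a metric.)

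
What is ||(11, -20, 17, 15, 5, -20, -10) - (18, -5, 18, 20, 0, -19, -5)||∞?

max(|x_i - y_i|) = max(|11 - 18|, |-20 - (-5)|, |17 - 18|, |15 - 20|, |5 - 0|, |-20 - (-19)|, |-10 - (-5)|) = max(7, 15, 1, 5, 5, 1, 5) = 15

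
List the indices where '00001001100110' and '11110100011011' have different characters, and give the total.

Differing positions: 1, 2, 3, 4, 5, 6, 8, 9, 10, 11, 12, 14. Hamming distance = 12.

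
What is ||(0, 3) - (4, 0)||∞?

max(|x_i - y_i|) = max(|0 - 4|, |3 - 0|) = max(4, 3) = 4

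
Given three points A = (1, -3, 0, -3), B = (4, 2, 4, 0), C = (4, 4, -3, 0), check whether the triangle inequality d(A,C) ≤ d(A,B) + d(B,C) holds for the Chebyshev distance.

d(A,B) = max(3, 5, 4, 3) = 5, d(B,C) = max(0, 2, 7, 0) = 7, d(A,C) = max(3, 7, 3, 3) = 7.
d(A,C) = 7 ≤ 5 + 7 = 12. Triangle inequality is satisfied.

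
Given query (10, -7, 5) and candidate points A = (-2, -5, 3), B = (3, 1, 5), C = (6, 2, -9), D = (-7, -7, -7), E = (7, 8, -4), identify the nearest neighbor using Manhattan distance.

Distances: d(A) = 16, d(B) = 15, d(C) = 27, d(D) = 29, d(E) = 27. Nearest: B = (3, 1, 5) with distance 15.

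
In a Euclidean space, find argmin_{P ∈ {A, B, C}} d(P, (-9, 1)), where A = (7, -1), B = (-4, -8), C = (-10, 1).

Distances: d(A) ≈ 16.1245, d(B) ≈ 10.2956, d(C) = 1. Nearest: C = (-10, 1) with distance 1.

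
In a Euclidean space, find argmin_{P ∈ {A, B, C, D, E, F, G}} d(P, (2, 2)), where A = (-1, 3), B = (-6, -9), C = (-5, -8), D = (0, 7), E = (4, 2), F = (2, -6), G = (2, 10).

Distances: d(A) ≈ 3.1623, d(B) ≈ 13.6015, d(C) ≈ 12.2066, d(D) ≈ 5.3852, d(E) = 2, d(F) = 8, d(G) = 8. Nearest: E = (4, 2) with distance 2.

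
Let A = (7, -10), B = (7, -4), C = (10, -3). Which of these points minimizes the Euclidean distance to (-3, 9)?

Distances: d(A) ≈ 21.4709, d(B) ≈ 16.4012, d(C) ≈ 17.6918. Nearest: B = (7, -4) with distance 16.4012.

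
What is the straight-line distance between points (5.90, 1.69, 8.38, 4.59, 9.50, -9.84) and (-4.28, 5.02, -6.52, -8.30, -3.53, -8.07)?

√(Σ(x_i - y_i)²) = √((5.9 - (-4.28))² + (1.69 - 5.02)² + (8.38 - (-6.52))² + (4.59 - (-8.3))² + (9.5 - (-3.53))² + (-9.84 - (-8.07))²)
= √(10.18² + (-3.33)² + 14.9² + 12.89² + 13.03² + (-1.77)²) = √(103.6324 + 11.0889 + 222.01 + 166.1521 + 169.7809 + 3.1329) = √675.7972 ≈ 25.9961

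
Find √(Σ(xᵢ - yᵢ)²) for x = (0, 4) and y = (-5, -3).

√(Σ(x_i - y_i)²) = √((0 - (-5))² + (4 - (-3))²)
= √(5² + 7²) = √(25 + 49) = √74 ≈ 8.6023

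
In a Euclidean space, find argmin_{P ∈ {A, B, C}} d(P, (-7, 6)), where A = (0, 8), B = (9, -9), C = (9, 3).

Distances: d(A) ≈ 7.2801, d(B) ≈ 21.9317, d(C) ≈ 16.2788. Nearest: A = (0, 8) with distance 7.2801.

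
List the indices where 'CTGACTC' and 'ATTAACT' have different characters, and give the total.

Differing positions: 1, 3, 5, 6, 7. Hamming distance = 5.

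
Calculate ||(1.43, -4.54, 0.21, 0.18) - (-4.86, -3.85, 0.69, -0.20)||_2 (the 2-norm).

(Σ|x_i - y_i|^2)^(1/2) = (|1.43 - (-4.86)|^2 + |-4.54 - (-3.85)|^2 + |0.21 - 0.69|^2 + |0.18 - (-0.2)|^2)^(1/2)
= (6.29^2 + 0.69^2 + 0.48^2 + 0.38^2)^(1/2) = (39.5641 + 0.4761 + 0.2304 + 0.1444)^(1/2) = (40.415)^(1/2) ≈ 6.3573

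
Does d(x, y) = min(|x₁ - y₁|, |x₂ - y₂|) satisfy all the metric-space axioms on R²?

No. d fails identity of indiscernibles: take x = (-3, 0) and y = (-3, 2). Then d(x,y) = min(|-3 - (-3)|, |0 - 2|) = min(0, 2) = 0, yet x ≠ y.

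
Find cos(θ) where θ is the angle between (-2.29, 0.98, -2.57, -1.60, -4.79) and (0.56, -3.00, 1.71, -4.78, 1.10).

With u = (-2.29, 0.98, -2.57, -1.60, -4.79), v = (0.56, -3.00, 1.71, -4.78, 1.10):
u·v = (-2.29)·0.56 + 0.98·(-3) + (-2.57)·1.71 + (-1.6)·(-4.78) + (-4.79)·1.1 = (-1.2824) + (-2.94) + (-4.3947) + 7.648 + (-5.269) = -6.2381.
|u| = √((-2.29)² + 0.98² + (-2.57)² + (-1.6)² + (-4.79)²) = √(5.2441 + 0.9604 + 6.6049 + 2.56 + 22.9441) = √38.3135, |v| = √(0.56² + (-3)² + 1.71² + (-4.78)² + 1.1²) = √(0.3136 + 9 + 2.9241 + 22.8484 + 1.21) = √36.2961.
cos θ = (u·v)/(|u||v|) = -6.2381/(√38.3135·√36.2961) ≈ -0.1673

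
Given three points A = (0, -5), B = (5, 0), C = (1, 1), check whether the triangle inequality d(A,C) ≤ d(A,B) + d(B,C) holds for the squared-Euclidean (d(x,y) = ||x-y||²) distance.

d(A,B) = 5² + 5² = 50, d(B,C) = 4² + 1² = 17, d(A,C) = 1² + 6² = 37.
d(A,C) = 37 ≤ 50 + 17 = 67. Triangle inequality is satisfied.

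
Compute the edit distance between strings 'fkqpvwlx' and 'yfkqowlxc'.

Let D[i][j] be the edit distance between the first i characters of 'fkqpvwlx' and the first j characters of 'yfkqowlxc', with D[i][0] = i, D[0][j] = j, and D[i][j] = D[i-1][j-1] if the characters match, else 1 + min(D[i-1][j], D[i][j-1], D[i-1][j-1]). Filling the table (rows: prefixes of 'fkqpvwlx', columns: prefixes of 'yfkqowlxc'):
     ε  y  f  k  q  o  w  l  x  c
  ε  0  1  2  3  4  5  6  7  8  9
  f  1  1  1  2  3  4  5  6  7  8
  k  2  2  2  1  2  3  4  5  6  7
  q  3  3  3  2  1  2  3  4  5  6
  p  4  4  4  3  2  2  3  4  5  6
  v  5  5  5  4  3  3  3  4  5  6
  w  6  6  6  5  4  4  3  4  5  6
  l  7  7  7  6  5  5  4  3  4  5
  x  8  8  8  7  6  6  5  4  3  4
The bottom-right entry gives D[8][9] = 4, so no sequence of fewer than 4 edits works. Backtracking through the table gives one optimal edit sequence (4 edits):
  fkqpvwlx → yfkqpvwlx (ins y @1)
  yfkqpvwlx → yfkqvwlx (del p @5)
  yfkqvwlx → yfkqowlx (sub v→o @5)
  yfkqowlx → yfkqowlxc (ins c @9)
Edit distance = 4.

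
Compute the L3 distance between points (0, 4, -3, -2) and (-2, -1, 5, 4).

(Σ|x_i - y_i|^3)^(1/3) = (|0 - (-2)|^3 + |4 - (-1)|^3 + |-3 - 5|^3 + |-2 - 4|^3)^(1/3)
= (2^3 + 5^3 + 8^3 + 6^3)^(1/3) = (8 + 125 + 512 + 216)^(1/3) = (861)^(1/3) ≈ 9.5134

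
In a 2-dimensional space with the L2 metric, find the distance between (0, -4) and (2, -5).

(Σ|x_i - y_i|^2)^(1/2) = (|0 - 2|^2 + |-4 - (-5)|^2)^(1/2)
= (2^2 + 1^2)^(1/2) = (4 + 1)^(1/2) = (5)^(1/2) ≈ 2.2361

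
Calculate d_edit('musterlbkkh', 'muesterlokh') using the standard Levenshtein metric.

Let D[i][j] be the edit distance between the first i characters of 'musterlbkkh' and the first j characters of 'muesterlokh', with D[i][0] = i, D[0][j] = j, and D[i][j] = D[i-1][j-1] if the characters match, else 1 + min(D[i-1][j], D[i][j-1], D[i-1][j-1]). Filling the table (rows: prefixes of 'musterlbkkh', columns: prefixes of 'muesterlokh'):
     ε  m  u  e  s  t  e  r  l  o  k  h
  ε  0  1  2  3  4  5  6  7  8  9 10 11
  m  1  0  1  2  3  4  5  6  7  8  9 10
  u  2  1  0  1  2  3  4  5  6  7  8  9
  s  3  2  1  1  1  2  3  4  5  6  7  8
  t  4  3  2  2  2  1  2  3  4  5  6  7
  e  5  4  3  2  3  2  1  2  3  4  5  6
  r  6  5  4  3  3  3  2  1  2  3  4  5
  l  7  6  5  4  4  4  3  2  1  2  3  4
  b  8  7  6  5  5  5  4  3  2  2  3  4
  k  9  8  7  6  6  6  5  4  3  3  2  3
  k 10  9  8  7  7  7  6  5  4  4  3  3
  h 11 10  9  8  8  8  7  6  5  5  4  3
The bottom-right entry gives D[11][11] = 3, so no sequence of fewer than 3 edits works. Backtracking through the table gives one optimal edit sequence (3 edits):
  musterlbkkh → muesterlbkkh (ins e @3)
  muesterlbkkh → muesterlkkh (del b @9)
  muesterlkkh → muesterlokh (sub k→o @9)
Edit distance = 3.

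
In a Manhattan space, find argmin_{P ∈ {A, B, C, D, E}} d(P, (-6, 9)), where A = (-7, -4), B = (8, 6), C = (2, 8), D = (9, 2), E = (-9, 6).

Distances: d(A) = 14, d(B) = 17, d(C) = 9, d(D) = 22, d(E) = 6. Nearest: E = (-9, 6) with distance 6.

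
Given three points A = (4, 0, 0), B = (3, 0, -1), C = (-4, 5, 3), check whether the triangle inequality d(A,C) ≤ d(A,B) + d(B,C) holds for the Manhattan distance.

d(A,B) = 1 + 0 + 1 = 2, d(B,C) = 7 + 5 + 4 = 16, d(A,C) = 8 + 5 + 3 = 16.
d(A,C) = 16 ≤ 2 + 16 = 18. Triangle inequality is satisfied.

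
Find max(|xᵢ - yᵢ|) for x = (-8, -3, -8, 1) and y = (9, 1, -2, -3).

max(|x_i - y_i|) = max(|-8 - 9|, |-3 - 1|, |-8 - (-2)|, |1 - (-3)|) = max(17, 4, 6, 4) = 17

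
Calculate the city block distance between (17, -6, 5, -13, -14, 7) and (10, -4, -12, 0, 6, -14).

Σ|x_i - y_i| = |17 - 10| + |-6 - (-4)| + |5 - (-12)| + |-13 - 0| + |-14 - 6| + |7 - (-14)| = 7 + 2 + 17 + 13 + 20 + 21 = 80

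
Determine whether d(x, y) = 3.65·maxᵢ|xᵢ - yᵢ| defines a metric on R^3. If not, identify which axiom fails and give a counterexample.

Yes. The L∞ (Chebyshev) norm induces a metric on R^3, and multiplying a metric by a positive constant 3.65 > 0 preserves all four axioms: non-negativity (3.65·||x-y|| ≥ 0), identity (3.65·||x-y|| = 0 ⟺ ||x-y|| = 0 ⟺ x = y), symmetry (||x-y|| = ||y-x||), and the triangle inequality (3.65·||x-z|| ≤ 3.65·||x-y|| + 3.65·||y-z||). So d is a metric.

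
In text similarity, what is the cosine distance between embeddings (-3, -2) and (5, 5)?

With u = (-3, -2), v = (5, 5):
u·v = (-3)·5 + (-2)·5 = (-15) + (-10) = -25.
|u| = √((-3)² + (-2)²) = √13, |v| = √(5² + 5²) = √50, so |u||v| = √(13·50) = √650.
cos θ = (u·v)/(|u||v|) = -25/√650 ≈ -0.9806
Cosine distance = 1 - cos θ ≈ 1 - (-0.9806) = 1.9806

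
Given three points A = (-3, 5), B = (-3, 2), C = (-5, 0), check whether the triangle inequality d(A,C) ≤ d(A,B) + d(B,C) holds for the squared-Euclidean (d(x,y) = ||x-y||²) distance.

d(A,B) = 0² + 3² = 9, d(B,C) = 2² + 2² = 8, d(A,C) = 2² + 5² = 29.
d(A,C) = 29 > 9 + 8 = 17. Triangle inequality is VIOLATED. (Squared-Euclidean is not a metric — this is a counterexample.)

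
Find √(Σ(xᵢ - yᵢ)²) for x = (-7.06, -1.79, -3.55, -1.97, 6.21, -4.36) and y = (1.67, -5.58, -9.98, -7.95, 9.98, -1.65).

√(Σ(x_i - y_i)²) = √((-7.06 - 1.67)² + (-1.79 - (-5.58))² + (-3.55 - (-9.98))² + (-1.97 - (-7.95))² + (6.21 - 9.98)² + (-4.36 - (-1.65))²)
= √((-8.73)² + 3.79² + 6.43² + 5.98² + (-3.77)² + (-2.71)²) = √(76.2129 + 14.3641 + 41.3449 + 35.7604 + 14.2129 + 7.3441) = √189.2393 ≈ 13.7564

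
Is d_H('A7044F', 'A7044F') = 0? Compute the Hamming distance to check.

Differing positions: none. Hamming distance = 0, so the claim is true.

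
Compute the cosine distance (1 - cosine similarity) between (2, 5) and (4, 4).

With u = (2, 5), v = (4, 4):
u·v = 2·4 + 5·4 = 8 + 20 = 28.
|u| = √(2² + 5²) = √29, |v| = √(4² + 4²) = √32, so |u||v| = √(29·32) = √928.
cos θ = (u·v)/(|u||v|) = 28/√928 ≈ 0.9191
Cosine distance = 1 - cos θ ≈ 1 - 0.9191 = 0.0809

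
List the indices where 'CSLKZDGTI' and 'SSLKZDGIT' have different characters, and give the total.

Differing positions: 1, 8, 9. Hamming distance = 3.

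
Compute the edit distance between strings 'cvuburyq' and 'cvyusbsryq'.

Let D[i][j] be the edit distance between the first i characters of 'cvuburyq' and the first j characters of 'cvyusbsryq', with D[i][0] = i, D[0][j] = j, and D[i][j] = D[i-1][j-1] if the characters match, else 1 + min(D[i-1][j], D[i][j-1], D[i-1][j-1]). Filling the table (rows: prefixes of 'cvuburyq', columns: prefixes of 'cvyusbsryq'):
     ε  c  v  y  u  s  b  s  r  y  q
  ε  0  1  2  3  4  5  6  7  8  9 10
  c  1  0  1  2  3  4  5  6  7  8  9
  v  2  1  0  1  2  3  4  5  6  7  8
  u  3  2  1  1  1  2  3  4  5  6  7
  b  4  3  2  2  2  2  2  3  4  5  6
  u  5  4  3  3  2  3  3  3  4  5  6
  r  6  5  4  4  3  3  4  4  3  4  5
  y  7  6  5  4  4  4  4  5  4  3  4
  q  8  7  6  5  5  5  5  5  5  4  3
The bottom-right entry gives D[8][10] = 3, so no sequence of fewer than 3 edits works. Backtracking through the table gives one optimal edit sequence (3 edits):
  cvuburyq → cvyuburyq (ins y @3)
  cvyuburyq → cvyusburyq (ins s @5)
  cvyusburyq → cvyusbsryq (sub u→s @7)
Edit distance = 3.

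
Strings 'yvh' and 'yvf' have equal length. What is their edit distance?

Let D[i][j] be the edit distance between the first i characters of 'yvh' and the first j characters of 'yvf', with D[i][0] = i, D[0][j] = j, and D[i][j] = D[i-1][j-1] if the characters match, else 1 + min(D[i-1][j], D[i][j-1], D[i-1][j-1]). Filling the table (rows: prefixes of 'yvh', columns: prefixes of 'yvf'):
     ε  y  v  f
  ε  0  1  2  3
  y  1  0  1  2
  v  2  1  0  1
  h  3  2  1  1
The bottom-right entry gives D[3][3] = 1, so no sequence of fewer than 1 edit works. Backtracking through the table gives one optimal edit sequence (1 edit):
  yvh → yvf (sub h→f @3)
Edit distance = 1.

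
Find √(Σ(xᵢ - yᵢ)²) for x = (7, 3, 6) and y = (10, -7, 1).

√(Σ(x_i - y_i)²) = √((7 - 10)² + (3 - (-7))² + (6 - 1)²)
= √((-3)² + 10² + 5²) = √(9 + 100 + 25) = √134 ≈ 11.5758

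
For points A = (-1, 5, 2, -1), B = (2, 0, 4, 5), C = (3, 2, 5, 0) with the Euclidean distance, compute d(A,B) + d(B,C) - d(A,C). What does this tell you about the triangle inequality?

d(A,B) = √(3² + 5² + 2² + 6²) = √74 ≈ 8.6023, d(B,C) = √(1² + 2² + 1² + 5²) = √31 ≈ 5.5678, d(A,C) = √(4² + 3² + 3² + 1²) = √35 ≈ 5.9161.
d(A,B) + d(B,C) - d(A,C) = 8.6023 + 5.5678 - 5.9161 = 14.1701 - 5.9161 = 8.254 (to 4 decimal places). This is ≥ 0, so the triangle inequality holds for these points.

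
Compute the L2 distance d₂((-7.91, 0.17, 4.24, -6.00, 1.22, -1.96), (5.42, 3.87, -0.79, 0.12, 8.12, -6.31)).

√(Σ(x_i - y_i)²) = √((-7.91 - 5.42)² + (0.17 - 3.87)² + (4.24 - (-0.79))² + (-6 - 0.12)² + (1.22 - 8.12)² + (-1.96 - (-6.31))²)
= √((-13.33)² + (-3.7)² + 5.03² + (-6.12)² + (-6.9)² + 4.35²) = √(177.6889 + 13.69 + 25.3009 + 37.4544 + 47.61 + 18.9225) = √320.6667 ≈ 17.9072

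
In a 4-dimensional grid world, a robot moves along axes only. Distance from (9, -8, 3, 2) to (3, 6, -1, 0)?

Σ|x_i - y_i| = |9 - 3| + |-8 - 6| + |3 - (-1)| + |2 - 0| = 6 + 14 + 4 + 2 = 26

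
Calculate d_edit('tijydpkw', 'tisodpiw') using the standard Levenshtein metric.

Let D[i][j] be the edit distance between the first i characters of 'tijydpkw' and the first j characters of 'tisodpiw', with D[i][0] = i, D[0][j] = j, and D[i][j] = D[i-1][j-1] if the characters match, else 1 + min(D[i-1][j], D[i][j-1], D[i-1][j-1]). Filling the table (rows: prefixes of 'tijydpkw', columns: prefixes of 'tisodpiw'):
     ε  t  i  s  o  d  p  i  w
  ε  0  1  2  3  4  5  6  7  8
  t  1  0  1  2  3  4  5  6  7
  i  2  1  0  1  2  3  4  5  6
  j  3  2  1  1  2  3  4  5  6
  y  4  3  2  2  2  3  4  5  6
  d  5  4  3  3  3  2  3  4  5
  p  6  5  4  4  4  3  2  3  4
  k  7  6  5  5  5  4  3  3  4
  w  8  7  6  6  6  5  4  4  3
The bottom-right entry gives D[8][8] = 3, so no sequence of fewer than 3 edits works. Backtracking through the table gives one optimal edit sequence (3 edits):
  tijydpkw → tisydpkw (sub j→s @3)
  tisydpkw → tisodpkw (sub y→o @4)
  tisodpkw → tisodpiw (sub k→i @7)
Edit distance = 3.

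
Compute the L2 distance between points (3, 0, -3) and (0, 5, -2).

(Σ|x_i - y_i|^2)^(1/2) = (|3 - 0|^2 + |0 - 5|^2 + |-3 - (-2)|^2)^(1/2)
= (3^2 + 5^2 + 1^2)^(1/2) = (9 + 25 + 1)^(1/2) = (35)^(1/2) ≈ 5.9161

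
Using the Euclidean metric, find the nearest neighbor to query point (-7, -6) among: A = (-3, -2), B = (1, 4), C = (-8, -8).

Distances: d(A) ≈ 5.6569, d(B) ≈ 12.8062, d(C) ≈ 2.2361. Nearest: C = (-8, -8) with distance 2.2361.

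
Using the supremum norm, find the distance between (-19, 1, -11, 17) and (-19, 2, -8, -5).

max(|x_i - y_i|) = max(|-19 - (-19)|, |1 - 2|, |-11 - (-8)|, |17 - (-5)|) = max(0, 1, 3, 22) = 22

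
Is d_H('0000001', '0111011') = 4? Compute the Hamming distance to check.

Differing positions: 2, 3, 4, 6. Hamming distance = 4, so the claim is true.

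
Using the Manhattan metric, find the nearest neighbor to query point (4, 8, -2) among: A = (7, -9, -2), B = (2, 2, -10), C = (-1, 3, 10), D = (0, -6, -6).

Distances: d(A) = 20, d(B) = 16, d(C) = 22, d(D) = 22. Nearest: B = (2, 2, -10) with distance 16.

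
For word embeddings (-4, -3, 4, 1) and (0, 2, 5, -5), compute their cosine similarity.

With u = (-4, -3, 4, 1), v = (0, 2, 5, -5):
u·v = (-4)·0 + (-3)·2 + 4·5 + 1·(-5) = 0 + (-6) + 20 + (-5) = 9.
|u| = √((-4)² + (-3)² + 4² + 1²) = √42, |v| = √(0² + 2² + 5² + (-5)²) = √54, so |u||v| = √(42·54) = √2268.
cos θ = (u·v)/(|u||v|) = 9/√2268 ≈ 0.189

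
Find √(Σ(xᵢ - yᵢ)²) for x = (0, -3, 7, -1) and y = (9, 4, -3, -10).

√(Σ(x_i - y_i)²) = √((0 - 9)² + (-3 - 4)² + (7 - (-3))² + (-1 - (-10))²)
= √((-9)² + (-7)² + 10² + 9²) = √(81 + 49 + 100 + 81) = √311 ≈ 17.6352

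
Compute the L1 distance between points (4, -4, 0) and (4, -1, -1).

Σ|x_i - y_i| = |4 - 4| + |-4 - (-1)| + |0 - (-1)| = 0 + 3 + 1 = 4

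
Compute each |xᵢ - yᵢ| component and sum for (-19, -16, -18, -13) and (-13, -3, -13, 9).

Σ|x_i - y_i| = |-19 - (-13)| + |-16 - (-3)| + |-18 - (-13)| + |-13 - 9| = 6 + 13 + 5 + 22 = 46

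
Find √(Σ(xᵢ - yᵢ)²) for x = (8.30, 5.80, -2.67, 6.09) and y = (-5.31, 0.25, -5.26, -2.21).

√(Σ(x_i - y_i)²) = √((8.3 - (-5.31))² + (5.8 - 0.25)² + (-2.67 - (-5.26))² + (6.09 - (-2.21))²)
= √(13.61² + 5.55² + 2.59² + 8.3²) = √(185.2321 + 30.8025 + 6.7081 + 68.89) = √291.6327 ≈ 17.0773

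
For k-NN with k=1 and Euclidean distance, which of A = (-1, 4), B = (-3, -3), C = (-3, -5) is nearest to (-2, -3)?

Distances: d(A) ≈ 7.0711, d(B) = 1, d(C) ≈ 2.2361. Nearest: B = (-3, -3) with distance 1.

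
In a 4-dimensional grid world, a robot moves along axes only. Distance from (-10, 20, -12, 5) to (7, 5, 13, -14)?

Σ|x_i - y_i| = |-10 - 7| + |20 - 5| + |-12 - 13| + |5 - (-14)| = 17 + 15 + 25 + 19 = 76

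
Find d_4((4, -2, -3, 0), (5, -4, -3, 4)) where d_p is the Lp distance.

(Σ|x_i - y_i|^4)^(1/4) = (|4 - 5|^4 + |-2 - (-4)|^4 + |-3 - (-3)|^4 + |0 - 4|^4)^(1/4)
= (1^4 + 2^4 + 0^4 + 4^4)^(1/4) = (1 + 16 + 0 + 256)^(1/4) = (273)^(1/4) ≈ 4.0648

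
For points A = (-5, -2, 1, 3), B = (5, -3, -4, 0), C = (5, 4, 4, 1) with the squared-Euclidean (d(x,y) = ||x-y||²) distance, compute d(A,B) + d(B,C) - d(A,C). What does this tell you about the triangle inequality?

d(A,B) = 10² + 1² + 5² + 3² = 135, d(B,C) = 0² + 7² + 8² + 1² = 114, d(A,C) = 10² + 6² + 3² + 2² = 149.
d(A,B) + d(B,C) - d(A,C) = 135 + 114 - 149 = 249 - 149 = 100. This is ≥ 0, so the triangle inequality holds for these points.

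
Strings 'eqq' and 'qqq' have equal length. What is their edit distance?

Let D[i][j] be the edit distance between the first i characters of 'eqq' and the first j characters of 'qqq', with D[i][0] = i, D[0][j] = j, and D[i][j] = D[i-1][j-1] if the characters match, else 1 + min(D[i-1][j], D[i][j-1], D[i-1][j-1]). Filling the table (rows: prefixes of 'eqq', columns: prefixes of 'qqq'):
     ε  q  q  q
  ε  0  1  2  3
  e  1  1  2  3
  q  2  1  1  2
  q  3  2  1  1
The bottom-right entry gives D[3][3] = 1, so no sequence of fewer than 1 edit works. Backtracking through the table gives one optimal edit sequence (1 edit):
  eqq → qqq (sub e→q @1)
Edit distance = 1.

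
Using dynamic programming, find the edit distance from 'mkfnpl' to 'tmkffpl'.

Let D[i][j] be the edit distance between the first i characters of 'mkfnpl' and the first j characters of 'tmkffpl', with D[i][0] = i, D[0][j] = j, and D[i][j] = D[i-1][j-1] if the characters match, else 1 + min(D[i-1][j], D[i][j-1], D[i-1][j-1]). Filling the table (rows: prefixes of 'mkfnpl', columns: prefixes of 'tmkffpl'):
     ε  t  m  k  f  f  p  l
  ε  0  1  2  3  4  5  6  7
  m  1  1  1  2  3  4  5  6
  k  2  2  2  1  2  3  4  5
  f  3  3  3  2  1  2  3  4
  n  4  4  4  3  2  2  3  4
  p  5  5  5  4  3  3  2  3
  l  6  6  6  5  4  4  3  2
The bottom-right entry gives D[6][7] = 2, so no sequence of fewer than 2 edits works. Backtracking through the table gives one optimal edit sequence (2 edits):
  mkfnpl → tmkfnpl (ins t @1)
  tmkfnpl → tmkffpl (sub n→f @5)
Edit distance = 2.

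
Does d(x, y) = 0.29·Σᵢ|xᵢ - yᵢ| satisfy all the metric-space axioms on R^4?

Yes. The L1 (Manhattan) norm induces a metric on R^4, and multiplying a metric by a positive constant 0.29 > 0 preserves all four axioms: non-negativity (0.29·||x-y|| ≥ 0), identity (0.29·||x-y|| = 0 ⟺ ||x-y|| = 0 ⟺ x = y), symmetry (||x-y|| = ||y-x||), and the triangle inequality (0.29·||x-z|| ≤ 0.29·||x-y|| + 0.29·||y-z||). So d is a metric.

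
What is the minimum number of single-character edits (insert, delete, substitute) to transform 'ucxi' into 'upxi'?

Let D[i][j] be the edit distance between the first i characters of 'ucxi' and the first j characters of 'upxi', with D[i][0] = i, D[0][j] = j, and D[i][j] = D[i-1][j-1] if the characters match, else 1 + min(D[i-1][j], D[i][j-1], D[i-1][j-1]). Filling the table (rows: prefixes of 'ucxi', columns: prefixes of 'upxi'):
     ε  u  p  x  i
  ε  0  1  2  3  4
  u  1  0  1  2  3
  c  2  1  1  2  3
  x  3  2  2  1  2
  i  4  3  3  2  1
The bottom-right entry gives D[4][4] = 1, so no sequence of fewer than 1 edit works. Backtracking through the table gives one optimal edit sequence (1 edit):
  ucxi → upxi (sub c→p @2)
Edit distance = 1.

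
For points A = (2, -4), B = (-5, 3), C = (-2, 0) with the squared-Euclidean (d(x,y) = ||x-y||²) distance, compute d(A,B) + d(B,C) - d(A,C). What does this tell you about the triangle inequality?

d(A,B) = 7² + 7² = 98, d(B,C) = 3² + 3² = 18, d(A,C) = 4² + 4² = 32.
d(A,B) + d(B,C) - d(A,C) = 98 + 18 - 32 = 116 - 32 = 84. This is ≥ 0, so the triangle inequality holds for these points.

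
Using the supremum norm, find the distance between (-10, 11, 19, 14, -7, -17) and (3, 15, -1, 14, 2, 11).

max(|x_i - y_i|) = max(|-10 - 3|, |11 - 15|, |19 - (-1)|, |14 - 14|, |-7 - 2|, |-17 - 11|) = max(13, 4, 20, 0, 9, 28) = 28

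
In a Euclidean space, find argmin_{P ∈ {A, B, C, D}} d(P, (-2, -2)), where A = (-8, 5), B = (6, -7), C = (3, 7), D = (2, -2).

Distances: d(A) ≈ 9.2195, d(B) ≈ 9.434, d(C) ≈ 10.2956, d(D) = 4. Nearest: D = (2, -2) with distance 4.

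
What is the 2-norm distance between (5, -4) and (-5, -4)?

(Σ|x_i - y_i|^2)^(1/2) = (|5 - (-5)|^2 + |-4 - (-4)|^2)^(1/2)
= (10^2 + 0^2)^(1/2) = (100 + 0)^(1/2) = (100)^(1/2) = 10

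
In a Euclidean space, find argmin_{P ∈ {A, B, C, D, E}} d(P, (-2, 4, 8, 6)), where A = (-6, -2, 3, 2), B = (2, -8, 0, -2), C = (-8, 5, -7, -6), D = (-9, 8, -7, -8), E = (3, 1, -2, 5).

Distances: d(A) ≈ 9.6437, d(B) ≈ 16.9706, d(C) ≈ 20.1494, d(D) ≈ 22.0454, d(E) ≈ 11.619. Nearest: A = (-6, -2, 3, 2) with distance 9.6437.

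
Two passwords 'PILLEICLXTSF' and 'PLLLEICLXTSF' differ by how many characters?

Differing positions: 2. Hamming distance = 1.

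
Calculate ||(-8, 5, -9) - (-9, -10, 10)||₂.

√(Σ(x_i - y_i)²) = √((-8 - (-9))² + (5 - (-10))² + (-9 - 10)²)
= √(1² + 15² + (-19)²) = √(1 + 225 + 361) = √587 ≈ 24.2281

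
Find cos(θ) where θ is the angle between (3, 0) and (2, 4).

With u = (3, 0), v = (2, 4):
u·v = 3·2 + 0·4 = 6 + 0 = 6.
|u| = √(3² + 0²) = √9, |v| = √(2² + 4²) = √20, so |u||v| = √(9·20) = √180.
cos θ = (u·v)/(|u||v|) = 6/√180 ≈ 0.4472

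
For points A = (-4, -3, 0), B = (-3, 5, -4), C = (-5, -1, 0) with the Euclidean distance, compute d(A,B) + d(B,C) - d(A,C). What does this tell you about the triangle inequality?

d(A,B) = √(1² + 8² + 4²) = √81 = 9, d(B,C) = √(2² + 6² + 4²) = √56 ≈ 7.4833, d(A,C) = √(1² + 2² + 0²) = √5 ≈ 2.2361.
d(A,B) + d(B,C) - d(A,C) = 9 + 7.4833 - 2.2361 = 16.4833 - 2.2361 = 14.2472 (to 4 decimal places). This is ≥ 0, so the triangle inequality holds for these points.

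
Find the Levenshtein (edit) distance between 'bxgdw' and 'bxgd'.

Let D[i][j] be the edit distance between the first i characters of 'bxgdw' and the first j characters of 'bxgd', with D[i][0] = i, D[0][j] = j, and D[i][j] = D[i-1][j-1] if the characters match, else 1 + min(D[i-1][j], D[i][j-1], D[i-1][j-1]). Filling the table (rows: prefixes of 'bxgdw', columns: prefixes of 'bxgd'):
     ε  b  x  g  d
  ε  0  1  2  3  4
  b  1  0  1  2  3
  x  2  1  0  1  2
  g  3  2  1  0  1
  d  4  3  2  1  0
  w  5  4  3  2  1
The bottom-right entry gives D[5][4] = 1, so no sequence of fewer than 1 edit works. Backtracking through the table gives one optimal edit sequence (1 edit):
  bxgdw → bxgd (del w @5)
Edit distance = 1.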